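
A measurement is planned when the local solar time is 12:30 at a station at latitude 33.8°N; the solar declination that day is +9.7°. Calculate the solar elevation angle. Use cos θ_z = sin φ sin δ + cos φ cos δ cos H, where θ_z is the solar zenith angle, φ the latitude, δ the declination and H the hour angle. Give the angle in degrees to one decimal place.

Hour angle H = 15° × (12.5 − 12) = 7.50°.
cos θ_z = sin φ sin δ + cos φ cos δ cos H = (0.5563)(0.1685) + (0.8310)(0.9857)(0.9914) = 0.9058.
θ_z = arccos(0.9058) = 25.07°, so the elevation is 90° − 25.07° = 64.93°.

64.9°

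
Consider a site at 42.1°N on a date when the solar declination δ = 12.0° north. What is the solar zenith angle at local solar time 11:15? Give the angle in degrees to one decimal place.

31.7°

Hour angle H = 15° × (11.25 − 12) = -11.25°.
cos θ_z = sin(42.1°) sin(12.0°) + cos(42.1°) cos(12.0°) cos(-11.25°) = 0.1394 + 0.7118 = 0.8512.
θ_z = arccos(0.8512) = 31.66°.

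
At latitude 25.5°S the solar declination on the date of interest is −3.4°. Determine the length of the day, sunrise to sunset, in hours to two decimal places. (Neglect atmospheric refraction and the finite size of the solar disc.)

cos H_s = −tan(-25.5°) · tan(-3.4°) = -0.0283, so H_s = arccos(-0.0283) = 91.62°.
Day length = 2 H_s / 15° h⁻¹ = 183.24° / 15 = 12.216 h.

12.22 hours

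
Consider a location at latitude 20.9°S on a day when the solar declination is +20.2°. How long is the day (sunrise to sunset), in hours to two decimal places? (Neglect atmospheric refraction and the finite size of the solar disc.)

10.92 hours

The sunset hour angle satisfies cos H_s = −tan φ tan δ = 0.1405, giving H_s = 81.92°.
Day length = 2 H_s / 15° h⁻¹ = 163.84° / 15 = 10.923 h.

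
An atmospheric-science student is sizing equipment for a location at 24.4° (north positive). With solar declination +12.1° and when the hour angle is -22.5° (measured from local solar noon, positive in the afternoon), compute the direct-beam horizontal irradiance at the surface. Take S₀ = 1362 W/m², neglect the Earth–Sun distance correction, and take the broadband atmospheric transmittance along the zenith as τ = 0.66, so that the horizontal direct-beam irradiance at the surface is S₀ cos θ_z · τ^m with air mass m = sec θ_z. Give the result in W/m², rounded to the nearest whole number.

784 W/m²

cos θ_z = sin φ sin δ + cos φ cos δ cos H = (0.4131)(0.2096) + (0.9107)(0.9778)(0.9239) = 0.9093.
Air mass m = 1/cos θ_z = 1/0.9093 = 1.100; τ^m = 0.66^1.100 = 0.6331.
Surface direct beam = 1362 × 0.9093 × 0.6331 = 784.07 W/m².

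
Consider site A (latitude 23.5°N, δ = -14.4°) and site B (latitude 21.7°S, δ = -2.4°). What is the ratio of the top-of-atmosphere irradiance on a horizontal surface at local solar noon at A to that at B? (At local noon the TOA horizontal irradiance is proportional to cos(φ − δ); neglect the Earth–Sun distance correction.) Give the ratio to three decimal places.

A: cos θ_z = cos(23.5° − (-14.4°)) = 0.7891.
B: cos θ_z = cos(-21.7° − (-2.4°)) = 0.9438.
Ratio A/B = 0.7891 / 0.9438 = 0.8361.

0.836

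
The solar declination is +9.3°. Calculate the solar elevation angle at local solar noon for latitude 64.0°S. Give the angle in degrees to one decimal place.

16.7°

At local solar noon the hour angle is zero, so the elevation is 90° − |φ − δ| = 90° − |-64.0° − (9.3°)| = 90° − 73.3° = 16.7°.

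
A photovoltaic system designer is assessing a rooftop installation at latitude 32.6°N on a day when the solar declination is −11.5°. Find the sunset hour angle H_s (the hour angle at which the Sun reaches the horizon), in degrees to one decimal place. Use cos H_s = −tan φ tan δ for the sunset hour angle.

cos H_s = −tan(32.6°) · tan(-11.5°) = 0.1301, so H_s = arccos(0.1301) = 82.52°.

82.5°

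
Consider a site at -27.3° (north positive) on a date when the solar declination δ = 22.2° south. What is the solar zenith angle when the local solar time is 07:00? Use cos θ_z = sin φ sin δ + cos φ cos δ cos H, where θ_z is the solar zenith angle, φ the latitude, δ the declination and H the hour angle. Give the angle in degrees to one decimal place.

67.3°

Hour angle H = 15° × (7 − 12) = -75.00°.
cos θ_z = sin(-27.3°) sin(-22.2°) + cos(-27.3°) cos(-22.2°) cos(-75.00°) = 0.1733 + 0.2129 = 0.3862.
θ_z = arccos(0.3862) = 67.28°.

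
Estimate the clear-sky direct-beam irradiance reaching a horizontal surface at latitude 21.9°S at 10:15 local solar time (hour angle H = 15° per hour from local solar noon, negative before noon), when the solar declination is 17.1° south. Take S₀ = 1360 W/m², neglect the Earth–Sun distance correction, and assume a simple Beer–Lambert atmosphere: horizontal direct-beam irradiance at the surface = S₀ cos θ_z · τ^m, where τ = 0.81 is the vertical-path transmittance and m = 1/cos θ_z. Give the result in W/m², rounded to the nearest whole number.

Hour angle H = 15° × (10.25 − 12) = -26.25°.
cos θ_z = sin(-21.9°) sin(-17.1°) + cos(-21.9°) cos(-17.1°) cos(-26.25°) = 0.1097 + 0.7954 = 0.9051.
Air mass m = 1/cos θ_z = 1/0.9051 = 1.105; τ^m = 0.81^1.105 = 0.7923.
Surface direct beam = 1360 × 0.9051 × 0.7923 = 975.27 W/m².

975 W/m²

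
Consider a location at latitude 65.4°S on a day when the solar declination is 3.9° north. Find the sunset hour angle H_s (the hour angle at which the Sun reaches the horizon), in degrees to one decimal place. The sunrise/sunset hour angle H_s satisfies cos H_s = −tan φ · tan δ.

81.4°

The sunset hour angle satisfies cos H_s = −tan φ tan δ = 0.1489, giving H_s = 81.44°.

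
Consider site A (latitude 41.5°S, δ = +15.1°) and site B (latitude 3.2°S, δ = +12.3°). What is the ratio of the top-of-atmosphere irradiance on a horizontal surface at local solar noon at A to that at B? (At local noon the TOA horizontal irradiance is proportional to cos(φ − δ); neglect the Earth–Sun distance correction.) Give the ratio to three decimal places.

0.571

A: cos θ_z = cos(-41.5° − (15.1°)) = 0.5505.
B: cos θ_z = cos(-3.2° − (12.3°)) = 0.9636.
Ratio A/B = 0.5505 / 0.9636 = 0.5713.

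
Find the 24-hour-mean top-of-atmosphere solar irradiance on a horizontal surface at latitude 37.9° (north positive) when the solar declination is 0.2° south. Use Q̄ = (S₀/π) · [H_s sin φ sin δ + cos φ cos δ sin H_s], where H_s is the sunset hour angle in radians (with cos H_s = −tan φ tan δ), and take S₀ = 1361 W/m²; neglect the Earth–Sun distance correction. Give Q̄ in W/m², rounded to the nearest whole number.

−tan φ tan δ = −(0.7785)(-0.0035) = 0.0027; H_s = arccos(0.0027) = 89.85°. In radians, H_s = 1.5682.
H_s sin φ sin δ = 1.5682 × 0.6143 × -0.0035 = -0.0034.
cos φ cos δ sin H_s = 0.7891 × 1.0000 × 1.0000 = 0.7891.
Q̄ = (1361/π) × (-0.0034 + 0.7891) = 433.22 × 0.7857 = 340.38 W/m².

340 W/m²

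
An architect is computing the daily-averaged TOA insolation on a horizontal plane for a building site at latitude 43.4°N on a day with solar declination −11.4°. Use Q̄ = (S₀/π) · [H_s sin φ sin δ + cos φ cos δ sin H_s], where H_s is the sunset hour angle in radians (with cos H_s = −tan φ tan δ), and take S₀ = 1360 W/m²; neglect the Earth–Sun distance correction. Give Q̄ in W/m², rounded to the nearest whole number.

cos H_s = −tan(43.4°) · tan(-11.4°) = 0.1907, so H_s = arccos(0.1907) = 79.01°. In radians, H_s = 1.3790.
H_s sin φ sin δ = 1.3790 × 0.6871 × -0.1977 = -0.1873.
cos φ cos δ sin H_s = 0.7266 × 0.9803 × 0.9817 = 0.6993.
Q̄ = (1360/π) × (-0.1873 + 0.6993) = 432.90 × 0.5120 = 221.64 W/m².

222 W/m²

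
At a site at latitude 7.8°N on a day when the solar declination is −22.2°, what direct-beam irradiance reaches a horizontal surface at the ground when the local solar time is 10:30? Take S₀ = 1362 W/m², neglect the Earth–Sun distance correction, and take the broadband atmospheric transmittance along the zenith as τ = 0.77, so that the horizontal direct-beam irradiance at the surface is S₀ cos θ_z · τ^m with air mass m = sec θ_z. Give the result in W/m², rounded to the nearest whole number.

781 W/m²

Hour angle H = 15° × (10.5 − 12) = -22.50°.
cos θ_z = sin(7.8°) sin(-22.2°) + cos(7.8°) cos(-22.2°) cos(-22.50°) = -0.0513 + 0.8475 = 0.7962.
Air mass m = 1/cos θ_z = 1/0.7962 = 1.256; τ^m = 0.77^1.256 = 0.7202.
Surface direct beam = 1362 × 0.7962 × 0.7202 = 781.00 W/m².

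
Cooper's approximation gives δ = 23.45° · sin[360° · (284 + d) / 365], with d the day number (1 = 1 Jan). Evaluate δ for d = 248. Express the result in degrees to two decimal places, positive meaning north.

+6.18°

360 × (284 + 248) / 365 = 524.712°; sin(524.712°) = 0.2637.
δ = 23.45 × 0.2637 = 6.184° ≈ +6.18°.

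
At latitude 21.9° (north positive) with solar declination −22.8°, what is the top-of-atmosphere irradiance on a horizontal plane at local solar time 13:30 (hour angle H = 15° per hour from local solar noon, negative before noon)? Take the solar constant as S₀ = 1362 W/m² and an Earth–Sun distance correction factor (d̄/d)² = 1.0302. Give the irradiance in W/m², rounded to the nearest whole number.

Hour angle H = 15° × (13.5 − 12) = 22.50°.
cos θ_z = sin φ sin δ + cos φ cos δ cos H = (0.3730)(-0.3875) + (0.9278)(0.9219)(0.9239) = 0.6457.
Top-of-atmosphere irradiance = S₀ (d̄/d)² cos θ_z = 1362 × 1.0302 × 0.6457 = 906.00 W/m².

906 W/m²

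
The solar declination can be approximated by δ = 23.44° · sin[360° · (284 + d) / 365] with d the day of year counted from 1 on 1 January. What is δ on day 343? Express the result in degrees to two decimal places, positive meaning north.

360 × (284 + 343) / 365 = 618.411°; sin(618.411°) = -0.9796.
δ = 23.44 × -0.9796 = -22.962° ≈ -22.96°.

-22.96°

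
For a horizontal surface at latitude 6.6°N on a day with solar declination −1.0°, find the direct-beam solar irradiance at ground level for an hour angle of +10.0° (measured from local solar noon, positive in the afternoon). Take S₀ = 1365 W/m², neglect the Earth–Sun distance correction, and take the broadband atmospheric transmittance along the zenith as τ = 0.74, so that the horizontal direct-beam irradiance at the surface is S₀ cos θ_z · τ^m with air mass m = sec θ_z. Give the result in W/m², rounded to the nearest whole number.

979 W/m²

cos θ_z = sin φ sin δ + cos φ cos δ cos H = (0.1149)(-0.0175) + (0.9934)(0.9998)(0.9848) = 0.9761.
Air mass m = 1/cos θ_z = 1/0.9761 = 1.024; τ^m = 0.74^1.024 = 0.7347.
Surface direct beam = 1365 × 0.9761 × 0.7347 = 978.90 W/m².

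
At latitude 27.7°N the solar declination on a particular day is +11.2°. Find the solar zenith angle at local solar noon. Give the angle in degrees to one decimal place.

16.5°

At local solar noon the hour angle is zero, so the zenith angle is |φ − δ| = |27.7° − (11.2°)| = 16.5°.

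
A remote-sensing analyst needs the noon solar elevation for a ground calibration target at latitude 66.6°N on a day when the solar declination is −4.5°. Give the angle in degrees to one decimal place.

18.9°

At local solar noon the hour angle is zero, so the elevation is 90° − |φ − δ| = 90° − |66.6° − (-4.5°)| = 90° − 71.1° = 18.9°.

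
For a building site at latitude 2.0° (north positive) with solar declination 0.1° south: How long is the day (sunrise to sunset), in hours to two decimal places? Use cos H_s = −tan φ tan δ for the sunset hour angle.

12.00 hours

cos H_s = −tan(2.0°) · tan(-0.1°) = 0.0001, so H_s = arccos(0.0001) = 89.99°.
Day length = 2 H_s / 15° h⁻¹ = 179.98° / 15 = 11.999 h.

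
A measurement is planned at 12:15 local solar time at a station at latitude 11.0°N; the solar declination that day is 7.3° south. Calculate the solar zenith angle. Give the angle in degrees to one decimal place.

Hour angle H = 15° × (12.25 − 12) = 3.75°.
cos θ_z = sin φ sin δ + cos φ cos δ cos H = (0.1908)(-0.1271) + (0.9816)(0.9919)(0.9979) = 0.9474.
θ_z = arccos(0.9474) = 18.67°.

18.7°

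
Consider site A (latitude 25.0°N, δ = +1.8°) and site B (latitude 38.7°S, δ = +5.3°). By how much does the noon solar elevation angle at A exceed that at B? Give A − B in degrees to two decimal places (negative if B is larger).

+20.80°

A: 90° − |25.0 − (1.8)| = 66.80°.
B: 90° − |-38.7 − (5.3)| = 46.00°.
A − B = 66.80 − 46.00 = 20.80°.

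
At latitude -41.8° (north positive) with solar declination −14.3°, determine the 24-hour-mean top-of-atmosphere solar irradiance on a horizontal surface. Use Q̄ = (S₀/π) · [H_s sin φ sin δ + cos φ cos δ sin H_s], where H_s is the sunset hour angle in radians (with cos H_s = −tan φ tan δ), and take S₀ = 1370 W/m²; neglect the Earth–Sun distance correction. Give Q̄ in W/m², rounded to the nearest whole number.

The sunset hour angle satisfies cos H_s = −tan φ tan δ = -0.2279, giving H_s = 103.17°. In radians, H_s = 1.8007.
H_s sin φ sin δ = 1.8007 × -0.6665 × -0.2470 = 0.2964.
cos φ cos δ sin H_s = 0.7455 × 0.9690 × 0.9737 = 0.7034.
Q̄ = (1370/π) × (0.2964 + 0.7034) = 436.08 × 0.9998 = 435.99 W/m².

436 W/m²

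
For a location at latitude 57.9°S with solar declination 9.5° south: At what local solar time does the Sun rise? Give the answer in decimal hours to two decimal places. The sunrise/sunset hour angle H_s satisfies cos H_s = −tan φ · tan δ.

4.97 h

cos H_s = −tan(-57.9°) · tan(-9.5°) = -0.2668, so H_s = arccos(-0.2668) = 105.47°.
Sunrise is at 12 − H_s/15 = 12 − 7.031 = 4.969 h local solar time.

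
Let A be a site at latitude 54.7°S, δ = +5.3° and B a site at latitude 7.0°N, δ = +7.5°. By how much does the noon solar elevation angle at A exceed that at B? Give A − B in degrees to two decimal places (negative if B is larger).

A: 90° − |-54.7 − (5.3)| = 30.00°.
B: 90° − |7.0 − (7.5)| = 89.50°.
A − B = 30.00 − 89.50 = -59.50°.

-59.50°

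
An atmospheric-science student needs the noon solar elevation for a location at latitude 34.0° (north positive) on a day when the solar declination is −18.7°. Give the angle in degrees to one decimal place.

37.3°

At local solar noon the hour angle is zero, so the elevation is 90° − |φ − δ| = 90° − |34.0° − (-18.7°)| = 90° − 52.7° = 37.3°.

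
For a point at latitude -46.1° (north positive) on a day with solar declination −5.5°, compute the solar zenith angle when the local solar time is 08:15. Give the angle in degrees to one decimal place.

63.1°

Hour angle H = 15° × (8.25 − 12) = -56.25°.
With φ = -46.1°, δ = -5.5°, H = -56.25°: sin φ sin δ = 0.0691, cos φ cos δ cos H = 0.3835, so cos θ_z = 0.4526.
θ_z = arccos(0.4526) = 63.09°.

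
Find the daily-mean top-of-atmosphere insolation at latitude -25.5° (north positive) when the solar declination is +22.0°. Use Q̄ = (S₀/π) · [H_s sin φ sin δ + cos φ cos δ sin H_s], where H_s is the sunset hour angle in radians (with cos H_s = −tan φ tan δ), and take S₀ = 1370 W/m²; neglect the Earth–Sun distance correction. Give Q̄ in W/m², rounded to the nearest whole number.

cos H_s = −tan(-25.5°) · tan(22.0°) = 0.1927, so H_s = arccos(0.1927) = 78.89°. In radians, H_s = 1.3769.
H_s sin φ sin δ = 1.3769 × -0.4305 × 0.3746 = -0.2220.
cos φ cos δ sin H_s = 0.9026 × 0.9272 × 0.9813 = 0.8212.
Q̄ = (1370/π) × (-0.2220 + 0.8212) = 436.08 × 0.5992 = 261.30 W/m².

261 W/m²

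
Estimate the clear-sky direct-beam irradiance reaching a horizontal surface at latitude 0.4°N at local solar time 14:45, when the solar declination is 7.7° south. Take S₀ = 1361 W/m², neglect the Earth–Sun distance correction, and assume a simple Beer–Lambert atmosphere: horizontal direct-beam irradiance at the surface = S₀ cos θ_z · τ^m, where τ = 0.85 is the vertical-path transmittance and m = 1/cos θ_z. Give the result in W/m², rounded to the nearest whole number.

Hour angle H = 15° × (14.75 − 12) = 41.25°.
cos θ_z = sin φ sin δ + cos φ cos δ cos H = (0.0070)(-0.1340) + (1.0000)(0.9910)(0.7518) = 0.7441.
Air mass m = 1/cos θ_z = 1/0.7441 = 1.344; τ^m = 0.85^1.344 = 0.8038.
Surface direct beam = 1361 × 0.7441 × 0.8038 = 814.02 W/m².

814 W/m²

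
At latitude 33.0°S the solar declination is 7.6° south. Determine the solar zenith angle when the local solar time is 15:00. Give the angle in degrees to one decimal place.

48.7°

Hour angle H = 15° × (15 − 12) = 45.00°.
cos θ_z = sin φ sin δ + cos φ cos δ cos H = (-0.5446)(-0.1323) + (0.8387)(0.9912)(0.7071) = 0.6599.
θ_z = arccos(0.6599) = 48.71°.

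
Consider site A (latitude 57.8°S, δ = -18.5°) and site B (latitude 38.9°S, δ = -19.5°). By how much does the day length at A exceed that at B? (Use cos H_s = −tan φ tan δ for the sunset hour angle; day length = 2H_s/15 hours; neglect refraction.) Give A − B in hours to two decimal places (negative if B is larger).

A: H_s = arccos(−tan -57.8° · tan -18.5°) = 122.10°, so 2H_s/15 = 16.2800 h.
B: H_s = arccos(−tan -38.9° · tan -19.5°) = 106.60°, so 2H_s/15 = 14.2133 h.
A − B = 16.2800 − 14.2133 = 2.0667 h.

+2.07 h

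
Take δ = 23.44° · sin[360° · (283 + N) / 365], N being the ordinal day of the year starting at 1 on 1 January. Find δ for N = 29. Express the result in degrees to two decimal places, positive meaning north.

-18.54°

360 × (283 + 29) / 365 = 307.726°; sin(307.726°) = -0.7909.
δ = 23.44 × -0.7909 = -18.539° ≈ -18.54°.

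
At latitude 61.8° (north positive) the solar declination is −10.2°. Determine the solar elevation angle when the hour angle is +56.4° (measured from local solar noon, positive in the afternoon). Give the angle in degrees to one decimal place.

cos θ_z = sin φ sin δ + cos φ cos δ cos H = (0.8813)(-0.1771) + (0.4726)(0.9842)(0.5534) = 0.1013.
θ_z = arccos(0.1013) = 84.19°, so the elevation is 90° − 84.19° = 5.81°.

5.8°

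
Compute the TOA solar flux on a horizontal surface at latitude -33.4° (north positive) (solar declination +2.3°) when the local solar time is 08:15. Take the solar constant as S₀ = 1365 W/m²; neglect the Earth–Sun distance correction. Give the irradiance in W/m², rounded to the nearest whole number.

602 W/m²

Hour angle H = 15° × (8.25 − 12) = -56.25°.
cos θ_z = sin(-33.4°) sin(2.3°) + cos(-33.4°) cos(2.3°) cos(-56.25°) = -0.0221 + 0.4634 = 0.4413.
Top-of-atmosphere irradiance = S₀ cos θ_z = 1365 × 0.4413 = 602.37 W/m².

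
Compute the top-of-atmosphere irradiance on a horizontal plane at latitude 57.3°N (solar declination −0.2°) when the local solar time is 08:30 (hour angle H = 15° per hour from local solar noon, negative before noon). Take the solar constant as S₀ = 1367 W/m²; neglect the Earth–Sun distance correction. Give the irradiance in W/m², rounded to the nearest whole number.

Hour angle H = 15° × (8.5 − 12) = -52.50°.
With φ = 57.3°, δ = -0.2°, H = -52.50°: sin φ sin δ = -0.0029, cos φ cos δ cos H = 0.3289, so cos θ_z = 0.3260.
Top-of-atmosphere irradiance = S₀ cos θ_z = 1367 × 0.3260 = 445.64 W/m².

446 W/m²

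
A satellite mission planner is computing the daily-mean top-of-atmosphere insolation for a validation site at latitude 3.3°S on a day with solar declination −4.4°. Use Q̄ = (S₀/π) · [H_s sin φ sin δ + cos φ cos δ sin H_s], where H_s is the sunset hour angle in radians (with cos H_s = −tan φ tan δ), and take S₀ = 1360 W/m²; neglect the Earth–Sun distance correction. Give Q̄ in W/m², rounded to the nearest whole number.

The sunset hour angle satisfies cos H_s = −tan φ tan δ = -0.0044, giving H_s = 90.25°. In radians, H_s = 1.5752.
H_s sin φ sin δ = 1.5752 × -0.0576 × -0.0767 = 0.0070.
cos φ cos δ sin H_s = 0.9983 × 0.9971 × 1.0000 = 0.9954.
Q̄ = (1360/π) × (0.0070 + 0.9954) = 432.90 × 1.0024 = 433.94 W/m².

434 W/m²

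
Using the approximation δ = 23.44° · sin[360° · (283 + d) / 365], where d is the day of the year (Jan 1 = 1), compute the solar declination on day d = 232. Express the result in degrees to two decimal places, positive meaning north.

360 × (283 + 232) / 365 = 507.945°; sin(507.945°) = 0.5307.
δ = 23.44 × 0.5307 = 12.440° ≈ +12.44°.

+12.44°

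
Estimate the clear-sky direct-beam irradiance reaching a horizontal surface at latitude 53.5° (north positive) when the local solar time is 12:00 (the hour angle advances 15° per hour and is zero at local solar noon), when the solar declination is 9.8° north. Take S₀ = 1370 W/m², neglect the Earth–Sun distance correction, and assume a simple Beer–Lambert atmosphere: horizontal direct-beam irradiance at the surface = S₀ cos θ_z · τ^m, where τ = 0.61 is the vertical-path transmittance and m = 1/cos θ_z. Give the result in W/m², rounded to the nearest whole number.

Hour angle H = 15° × (12 − 12) = 0.00°.
cos θ_z = sin φ sin δ + cos φ cos δ cos H = (0.8039)(0.1702) + (0.5948)(0.9854)(1.0000) = 0.7229.
Air mass m = 1/cos θ_z = 1/0.7229 = 1.383; τ^m = 0.61^1.383 = 0.5048.
Surface direct beam = 1370 × 0.7229 × 0.5048 = 499.94 W/m².

500 W/m²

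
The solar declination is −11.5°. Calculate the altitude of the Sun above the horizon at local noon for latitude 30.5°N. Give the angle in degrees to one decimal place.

At local solar noon the hour angle is zero, so the elevation is 90° − |φ − δ| = 90° − |30.5° − (-11.5°)| = 90° − 42.0° = 48.0°.

48.0°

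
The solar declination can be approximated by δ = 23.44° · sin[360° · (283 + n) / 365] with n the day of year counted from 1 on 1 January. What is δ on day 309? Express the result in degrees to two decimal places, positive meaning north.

-16.25°

360 × (283 + 309) / 365 = 583.890°; sin(583.890°) = -0.6933.
δ = 23.44 × -0.6933 = -16.251° ≈ -16.25°.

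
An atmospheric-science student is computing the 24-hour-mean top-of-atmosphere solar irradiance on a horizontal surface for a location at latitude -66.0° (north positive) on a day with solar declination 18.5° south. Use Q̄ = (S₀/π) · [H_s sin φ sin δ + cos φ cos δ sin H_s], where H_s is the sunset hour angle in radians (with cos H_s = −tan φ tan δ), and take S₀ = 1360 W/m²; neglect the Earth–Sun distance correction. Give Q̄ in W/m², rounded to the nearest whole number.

−tan φ tan δ = −(-2.2460)(-0.3346) = -0.7515; H_s = arccos(-0.7515) = 138.72°. In radians, H_s = 2.4211.
H_s sin φ sin δ = 2.4211 × -0.9135 × -0.3173 = 0.7018.
cos φ cos δ sin H_s = 0.4067 × 0.9483 × 0.6598 = 0.2545.
Q̄ = (1360/π) × (0.7018 + 0.2545) = 432.90 × 0.9563 = 413.98 W/m².

414 W/m²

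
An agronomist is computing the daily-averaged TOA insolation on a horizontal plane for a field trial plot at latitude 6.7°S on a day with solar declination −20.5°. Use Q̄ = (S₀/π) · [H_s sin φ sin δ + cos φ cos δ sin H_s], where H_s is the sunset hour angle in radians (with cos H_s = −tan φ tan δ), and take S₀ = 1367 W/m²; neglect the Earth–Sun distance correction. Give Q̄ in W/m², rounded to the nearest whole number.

433 W/m²

The sunset hour angle satisfies cos H_s = −tan φ tan δ = -0.0439, giving H_s = 92.52°. In radians, H_s = 1.6148.
H_s sin φ sin δ = 1.6148 × -0.1167 × -0.3502 = 0.0660.
cos φ cos δ sin H_s = 0.9932 × 0.9367 × 0.9990 = 0.9294.
Q̄ = (1367/π) × (0.0660 + 0.9294) = 435.13 × 0.9954 = 433.13 W/m².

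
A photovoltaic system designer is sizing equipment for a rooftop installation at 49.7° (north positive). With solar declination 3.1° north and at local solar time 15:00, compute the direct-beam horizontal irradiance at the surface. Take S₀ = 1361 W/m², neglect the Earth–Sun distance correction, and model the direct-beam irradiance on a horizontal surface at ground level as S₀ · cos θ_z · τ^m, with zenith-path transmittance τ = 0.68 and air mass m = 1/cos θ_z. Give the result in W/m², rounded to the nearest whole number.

312 W/m²

Hour angle H = 15° × (15 − 12) = 45.00°.
cos θ_z = sin φ sin δ + cos φ cos δ cos H = (0.7627)(0.0541) + (0.6468)(0.9985)(0.7071) = 0.4979.
Air mass m = 1/cos θ_z = 1/0.4979 = 2.008; τ^m = 0.68^2.008 = 0.4610.
Surface direct beam = 1361 × 0.4979 × 0.4610 = 312.39 W/m².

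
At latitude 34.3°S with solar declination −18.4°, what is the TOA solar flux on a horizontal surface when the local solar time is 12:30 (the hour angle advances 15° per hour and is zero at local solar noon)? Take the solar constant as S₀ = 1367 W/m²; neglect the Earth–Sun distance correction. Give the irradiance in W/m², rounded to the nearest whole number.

1306 W/m²

Hour angle H = 15° × (12.5 − 12) = 7.50°.
With φ = -34.3°, δ = -18.4°, H = 7.50°: sin φ sin δ = 0.1779, cos φ cos δ cos H = 0.7772, so cos θ_z = 0.9551.
Top-of-atmosphere irradiance = S₀ cos θ_z = 1367 × 0.9551 = 1305.62 W/m².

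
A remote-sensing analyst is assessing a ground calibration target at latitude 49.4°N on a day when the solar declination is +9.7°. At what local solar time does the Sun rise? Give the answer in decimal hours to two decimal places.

−tan φ tan δ = −(1.1667)(0.1709) = -0.1994; H_s = arccos(-0.1994) = 101.50°.
Sunrise is at 12 − H_s/15 = 12 − 6.767 = 5.233 h local solar time.

5.23 h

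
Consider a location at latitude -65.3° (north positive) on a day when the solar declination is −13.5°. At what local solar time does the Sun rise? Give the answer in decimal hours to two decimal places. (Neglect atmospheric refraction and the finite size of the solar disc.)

cos H_s = −tan(-65.3°) · tan(-13.5°) = -0.5220, so H_s = arccos(-0.5220) = 121.47°.
Sunrise is at 12 − H_s/15 = 12 − 8.098 = 3.902 h local solar time.

3.90 h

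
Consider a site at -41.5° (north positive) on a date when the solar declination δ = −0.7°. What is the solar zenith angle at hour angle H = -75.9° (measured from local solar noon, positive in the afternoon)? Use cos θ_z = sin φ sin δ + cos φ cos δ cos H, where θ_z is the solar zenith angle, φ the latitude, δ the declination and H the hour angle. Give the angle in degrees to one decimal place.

79.0°

With φ = -41.5°, δ = -0.7°, H = -75.90°: sin φ sin δ = 0.0081, cos φ cos δ cos H = 0.1824, so cos θ_z = 0.1905.
θ_z = arccos(0.1905) = 79.02°.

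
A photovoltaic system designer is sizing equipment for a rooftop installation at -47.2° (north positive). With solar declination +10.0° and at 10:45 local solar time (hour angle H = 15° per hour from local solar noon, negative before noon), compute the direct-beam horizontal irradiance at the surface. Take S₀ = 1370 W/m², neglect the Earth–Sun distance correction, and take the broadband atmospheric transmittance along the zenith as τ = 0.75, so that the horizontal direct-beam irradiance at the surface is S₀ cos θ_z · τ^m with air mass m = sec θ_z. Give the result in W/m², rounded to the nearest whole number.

Hour angle H = 15° × (10.75 − 12) = -18.75°.
cos θ_z = sin(-47.2°) sin(10.0°) + cos(-47.2°) cos(10.0°) cos(-18.75°) = -0.1274 + 0.6336 = 0.5062.
Air mass m = 1/cos θ_z = 1/0.5062 = 1.976; τ^m = 0.75^1.976 = 0.5664.
Surface direct beam = 1370 × 0.5062 × 0.5664 = 392.80 W/m².

393 W/m²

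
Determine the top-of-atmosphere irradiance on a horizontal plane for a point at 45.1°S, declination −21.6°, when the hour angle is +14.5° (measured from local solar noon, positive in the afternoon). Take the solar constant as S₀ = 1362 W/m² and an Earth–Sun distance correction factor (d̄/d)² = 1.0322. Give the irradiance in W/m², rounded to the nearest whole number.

1260 W/m²

cos θ_z = sin φ sin δ + cos φ cos δ cos H = (-0.7083)(-0.3681) + (0.7059)(0.9298)(0.9681) = 0.8961.
Top-of-atmosphere irradiance = S₀ (d̄/d)² cos θ_z = 1362 × 1.0322 × 0.8961 = 1259.79 W/m².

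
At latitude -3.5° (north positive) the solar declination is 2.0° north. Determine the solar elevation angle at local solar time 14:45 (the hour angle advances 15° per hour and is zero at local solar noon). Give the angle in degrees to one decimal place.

Hour angle H = 15° × (14.75 − 12) = 41.25°.
cos θ_z = sin φ sin δ + cos φ cos δ cos H = (-0.0610)(0.0349) + (0.9981)(0.9994)(0.7518) = 0.7478.
θ_z = arccos(0.7478) = 41.60°, so the elevation is 90° − 41.60° = 48.40°.

48.4°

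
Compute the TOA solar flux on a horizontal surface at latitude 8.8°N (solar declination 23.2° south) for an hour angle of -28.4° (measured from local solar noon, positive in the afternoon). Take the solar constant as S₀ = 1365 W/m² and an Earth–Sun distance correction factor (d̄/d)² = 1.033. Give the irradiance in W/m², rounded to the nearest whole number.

cos θ_z = sin(8.8°) sin(-23.2°) + cos(8.8°) cos(-23.2°) cos(-28.40°) = -0.0603 + 0.7990 = 0.7387.
Top-of-atmosphere irradiance = S₀ (d̄/d)² cos θ_z = 1365 × 1.033 × 0.7387 = 1041.60 W/m².

1042 W/m²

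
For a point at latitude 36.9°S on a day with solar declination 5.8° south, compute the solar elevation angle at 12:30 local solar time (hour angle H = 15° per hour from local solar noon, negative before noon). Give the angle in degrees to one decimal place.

58.2°

Hour angle H = 15° × (12.5 − 12) = 7.50°.
cos θ_z = sin(-36.9°) sin(-5.8°) + cos(-36.9°) cos(-5.8°) cos(7.50°) = 0.0607 + 0.7888 = 0.8495.
θ_z = arccos(0.8495) = 31.84°, so the elevation is 90° − 31.84° = 58.16°.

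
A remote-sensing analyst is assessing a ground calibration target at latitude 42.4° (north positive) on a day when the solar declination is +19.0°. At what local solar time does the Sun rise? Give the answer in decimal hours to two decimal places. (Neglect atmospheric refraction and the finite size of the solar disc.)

−tan φ tan δ = −(0.9131)(0.3443) = -0.3144; H_s = arccos(-0.3144) = 108.32°.
Sunrise is at 12 − H_s/15 = 12 − 7.221 = 4.779 h local solar time.

4.78 h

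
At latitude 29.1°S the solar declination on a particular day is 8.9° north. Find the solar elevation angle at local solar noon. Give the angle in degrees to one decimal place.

52.0°

At local solar noon the hour angle is zero, so the elevation is 90° − |φ − δ| = 90° − |-29.1° − (8.9°)| = 90° − 38.0° = 52.0°.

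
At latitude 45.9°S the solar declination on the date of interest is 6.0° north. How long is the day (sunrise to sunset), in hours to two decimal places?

The sunset hour angle satisfies cos H_s = −tan φ tan δ = 0.1085, giving H_s = 83.77°.
Day length = 2 H_s / 15° h⁻¹ = 167.54° / 15 = 11.169 h.

11.17 hours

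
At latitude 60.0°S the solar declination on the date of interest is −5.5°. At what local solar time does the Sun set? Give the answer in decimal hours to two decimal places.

cos H_s = −tan(-60.0°) · tan(-5.5°) = -0.1668, so H_s = arccos(-0.1668) = 99.60°.
Sunset is at 12 + H_s/15 = 12 + 6.640 = 18.640 h local solar time.

18.64 h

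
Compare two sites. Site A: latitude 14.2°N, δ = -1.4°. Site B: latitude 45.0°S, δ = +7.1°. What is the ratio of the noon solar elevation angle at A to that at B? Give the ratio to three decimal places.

A: 90° − |14.2 − (-1.4)| = 74.40°.
B: 90° − |-45.0 − (7.1)| = 37.90°.
Ratio A/B = 74.4000 / 37.9000 = 1.9631.

1.963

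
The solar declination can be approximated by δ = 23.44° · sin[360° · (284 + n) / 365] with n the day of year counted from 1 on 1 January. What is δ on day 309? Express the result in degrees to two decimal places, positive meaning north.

-16.54°

360 × (284 + 309) / 365 = 584.877°; sin(584.877°) = -0.7056.
δ = 23.44 × -0.7056 = -16.539° ≈ -16.54°.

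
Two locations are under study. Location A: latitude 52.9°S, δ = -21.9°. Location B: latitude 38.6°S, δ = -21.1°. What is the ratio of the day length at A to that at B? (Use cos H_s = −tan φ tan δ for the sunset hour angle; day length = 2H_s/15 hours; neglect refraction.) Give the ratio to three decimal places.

1.131

A: H_s = arccos(−tan -52.9° · tan -21.9°) = 122.11°, so 2H_s/15 = 16.2813 h.
B: H_s = arccos(−tan -38.6° · tan -21.1°) = 107.94°, so 2H_s/15 = 14.3920 h.
Ratio A/B = 16.2813 / 14.3920 = 1.1313.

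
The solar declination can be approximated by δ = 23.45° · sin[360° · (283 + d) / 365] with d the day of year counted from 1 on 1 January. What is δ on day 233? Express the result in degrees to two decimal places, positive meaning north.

360 × (283 + 233) / 365 = 508.932°; sin(508.932°) = 0.5161.
δ = 23.45 × 0.5161 = 12.103° ≈ +12.10°.

+12.10°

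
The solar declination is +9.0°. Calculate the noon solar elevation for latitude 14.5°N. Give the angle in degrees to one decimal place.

84.5°

At local solar noon the hour angle is zero, so the elevation is 90° − |φ − δ| = 90° − |14.5° − (9.0°)| = 90° − 5.5° = 84.5°.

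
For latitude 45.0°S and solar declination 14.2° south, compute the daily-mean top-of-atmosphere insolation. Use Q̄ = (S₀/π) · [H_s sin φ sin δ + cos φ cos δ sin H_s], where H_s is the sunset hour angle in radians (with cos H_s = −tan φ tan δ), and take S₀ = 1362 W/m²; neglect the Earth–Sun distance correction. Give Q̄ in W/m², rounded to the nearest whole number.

The sunset hour angle satisfies cos H_s = −tan φ tan δ = -0.2530, giving H_s = 104.66°. In radians, H_s = 1.8267.
H_s sin φ sin δ = 1.8267 × -0.7071 × -0.2453 = 0.3168.
cos φ cos δ sin H_s = 0.7071 × 0.9694 × 0.9674 = 0.6631.
Q̄ = (1362/π) × (0.3168 + 0.6631) = 433.54 × 0.9799 = 424.83 W/m².

425 W/m²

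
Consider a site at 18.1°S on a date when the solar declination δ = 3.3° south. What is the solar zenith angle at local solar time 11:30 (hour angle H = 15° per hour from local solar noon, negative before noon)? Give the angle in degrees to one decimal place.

16.5°

Hour angle H = 15° × (11.5 − 12) = -7.50°.
cos θ_z = sin(-18.1°) sin(-3.3°) + cos(-18.1°) cos(-3.3°) cos(-7.50°) = 0.0179 + 0.9408 = 0.9587.
θ_z = arccos(0.9587) = 16.52°.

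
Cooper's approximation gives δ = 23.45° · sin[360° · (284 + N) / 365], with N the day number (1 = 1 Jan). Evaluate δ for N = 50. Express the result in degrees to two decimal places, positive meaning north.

-11.93°

360 × (284 + 50) / 365 = 329.425°; sin(329.425°) = -0.5087.
δ = 23.45 × -0.5087 = -11.929° ≈ -11.93°.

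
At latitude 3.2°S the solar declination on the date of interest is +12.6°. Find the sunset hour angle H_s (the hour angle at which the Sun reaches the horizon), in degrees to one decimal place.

89.3°

cos H_s = −tan(-3.2°) · tan(12.6°) = 0.0125, so H_s = arccos(0.0125) = 89.28°.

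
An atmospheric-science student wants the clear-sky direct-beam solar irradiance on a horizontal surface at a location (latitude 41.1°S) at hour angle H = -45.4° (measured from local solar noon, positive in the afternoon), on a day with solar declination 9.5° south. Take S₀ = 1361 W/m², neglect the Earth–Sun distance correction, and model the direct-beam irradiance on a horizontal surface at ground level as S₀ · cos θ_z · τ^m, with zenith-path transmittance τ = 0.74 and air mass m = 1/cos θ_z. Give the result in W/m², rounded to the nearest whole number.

532 W/m²

cos θ_z = sin φ sin δ + cos φ cos δ cos H = (-0.6574)(-0.1650) + (0.7536)(0.9863)(0.7022) = 0.6304.
Air mass m = 1/cos θ_z = 1/0.6304 = 1.586; τ^m = 0.74^1.586 = 0.6203.
Surface direct beam = 1361 × 0.6304 × 0.6203 = 532.20 W/m².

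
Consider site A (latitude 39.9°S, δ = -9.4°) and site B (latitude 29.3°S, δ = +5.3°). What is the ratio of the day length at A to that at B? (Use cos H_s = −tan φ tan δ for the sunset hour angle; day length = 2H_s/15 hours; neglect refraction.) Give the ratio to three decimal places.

A: H_s = arccos(−tan -39.9° · tan -9.4°) = 97.96°, so 2H_s/15 = 13.0613 h.
B: H_s = arccos(−tan -29.3° · tan 5.3°) = 87.02°, so 2H_s/15 = 11.6027 h.
Ratio A/B = 13.0613 / 11.6027 = 1.1257.

1.126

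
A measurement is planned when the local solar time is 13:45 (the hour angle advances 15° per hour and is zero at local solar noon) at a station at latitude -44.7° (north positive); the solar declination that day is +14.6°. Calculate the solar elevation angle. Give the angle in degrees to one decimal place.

Hour angle H = 15° × (13.75 − 12) = 26.25°.
cos θ_z = sin φ sin δ + cos φ cos δ cos H = (-0.7034)(0.2521) + (0.7108)(0.9677)(0.8969) = 0.4396.
θ_z = arccos(0.4396) = 63.92°, so the elevation is 90° − 63.92° = 26.08°.

26.1°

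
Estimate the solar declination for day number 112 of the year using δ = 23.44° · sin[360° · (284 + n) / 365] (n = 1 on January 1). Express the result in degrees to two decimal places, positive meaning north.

360 × (284 + 112) / 365 = 390.575°; sin(390.575°) = 0.5087.
δ = 23.44 × 0.5087 = 11.924° ≈ +11.92°.

+11.92°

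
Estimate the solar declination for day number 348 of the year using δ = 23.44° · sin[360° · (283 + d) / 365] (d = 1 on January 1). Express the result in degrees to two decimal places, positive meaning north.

360 × (283 + 348) / 365 = 622.356°; sin(622.356°) = -0.9911.
δ = 23.44 × -0.9911 = -23.231° ≈ -23.23°.

-23.23°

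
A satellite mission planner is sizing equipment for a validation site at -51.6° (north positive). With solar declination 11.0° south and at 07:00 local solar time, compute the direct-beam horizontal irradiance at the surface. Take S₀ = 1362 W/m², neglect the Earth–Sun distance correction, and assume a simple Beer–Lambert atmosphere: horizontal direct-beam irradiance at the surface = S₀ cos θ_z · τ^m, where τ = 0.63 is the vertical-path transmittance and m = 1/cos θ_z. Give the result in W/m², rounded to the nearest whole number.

93 W/m²

Hour angle H = 15° × (7 − 12) = -75.00°.
cos θ_z = sin(-51.6°) sin(-11.0°) + cos(-51.6°) cos(-11.0°) cos(-75.00°) = 0.1495 + 0.1578 = 0.3073.
Air mass m = 1/cos θ_z = 1/0.3073 = 3.254; τ^m = 0.63^3.254 = 0.2224.
Surface direct beam = 1362 × 0.3073 × 0.2224 = 93.08 W/m².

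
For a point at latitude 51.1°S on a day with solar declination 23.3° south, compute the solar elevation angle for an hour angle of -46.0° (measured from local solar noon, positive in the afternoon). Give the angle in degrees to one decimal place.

With φ = -51.1°, δ = -23.3°, H = -46.00°: sin φ sin δ = 0.3078, cos φ cos δ cos H = 0.4006, so cos θ_z = 0.7084.
θ_z = arccos(0.7084) = 44.90°, so the elevation is 90° − 44.90° = 45.10°.

45.1°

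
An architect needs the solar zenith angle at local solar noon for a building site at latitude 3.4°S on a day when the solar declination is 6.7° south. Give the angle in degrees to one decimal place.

At local solar noon the hour angle is zero, so the zenith angle is |φ − δ| = |-3.4° − (-6.7°)| = 3.3°.

3.3°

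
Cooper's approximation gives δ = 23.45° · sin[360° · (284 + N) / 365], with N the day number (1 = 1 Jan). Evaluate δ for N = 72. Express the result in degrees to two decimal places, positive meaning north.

-3.62°

360 × (284 + 72) / 365 = 351.123°; sin(351.123°) = -0.1543.
δ = 23.45 × -0.1543 = -3.618° ≈ -3.62°.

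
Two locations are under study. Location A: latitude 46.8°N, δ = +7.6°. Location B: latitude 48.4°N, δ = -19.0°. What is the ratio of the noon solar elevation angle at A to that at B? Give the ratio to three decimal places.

A: 90° − |46.8 − (7.6)| = 50.80°.
B: 90° − |48.4 − (-19.0)| = 22.60°.
Ratio A/B = 50.8000 / 22.6000 = 2.2478.

2.248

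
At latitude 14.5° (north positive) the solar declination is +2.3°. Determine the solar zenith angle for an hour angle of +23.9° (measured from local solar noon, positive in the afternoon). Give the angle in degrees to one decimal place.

26.6°

cos θ_z = sin(14.5°) sin(2.3°) + cos(14.5°) cos(2.3°) cos(23.90°) = 0.0100 + 0.8844 = 0.8944.
θ_z = arccos(0.8944) = 26.57°.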